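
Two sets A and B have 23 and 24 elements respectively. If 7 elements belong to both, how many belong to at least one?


|A ∪ B| = |A| + |B| - |A ∩ B|
= 23 + 24 - 7
= 40

|A ∪ B| = 40


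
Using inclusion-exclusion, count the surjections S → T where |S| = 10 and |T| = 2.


n = |S| = 10, k = |T| = 2. Surjections via inclusion-exclusion:
S(n,k) = Σ(-1)^i × C(k,i) × (k-i)^n, i=0 to k
i=0: (-1)^0×C(2,0)×2^10 = 1024
i=1: (-1)^1×C(2,1)×1^10 = -2
i=2: (-1)^2×C(2,2)×0^10 = 0
Total = 1022

Number of surjections = 1022


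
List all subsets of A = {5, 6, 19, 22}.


|A| = 4, so |P(A)| = 2^4 = 16
Enumerate subsets by cardinality (0 to 4):
∅, {5}, {6}, {19}, {22}, {5, 6}, {5, 19}, {5, 22}, {6, 19}, {6, 22}, {19, 22}, {5, 6, 19}, {5, 6, 22}, {5, 19, 22}, {6, 19, 22}, {5, 6, 19, 22}

P(A) has 16 subsets: ∅, {5}, {6}, {19}, {22}, {5, 6}, {5, 19}, {5, 22}, {6, 19}, {6, 22}, {19, 22}, {5, 6, 19}, {5, 6, 22}, {5, 19, 22}, {6, 19, 22}, {5, 6, 19, 22}


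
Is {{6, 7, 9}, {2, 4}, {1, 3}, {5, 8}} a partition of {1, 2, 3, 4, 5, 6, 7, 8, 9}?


A partition requires: (1) non-empty parts, (2) pairwise disjoint, (3) union = U
Parts: {6, 7, 9}, {2, 4}, {1, 3}, {5, 8}
Union of parts: {1, 2, 3, 4, 5, 6, 7, 8, 9}
U = {1, 2, 3, 4, 5, 6, 7, 8, 9}
All non-empty? True
Pairwise disjoint? True
Covers U? True

Yes, valid partition


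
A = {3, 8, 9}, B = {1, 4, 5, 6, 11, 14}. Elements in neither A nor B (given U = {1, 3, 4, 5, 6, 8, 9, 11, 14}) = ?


A = {3, 8, 9}
B = {1, 4, 5, 6, 11, 14}
Region: in neither A nor B (given U = {1, 3, 4, 5, 6, 8, 9, 11, 14})
Elements: ∅

Elements in neither A nor B (given U = {1, 3, 4, 5, 6, 8, 9, 11, 14}): ∅


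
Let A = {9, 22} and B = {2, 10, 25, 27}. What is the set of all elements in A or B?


A ∪ B = all elements in A or B (or both)
A = {9, 22}
B = {2, 10, 25, 27}
A ∪ B = {2, 9, 10, 22, 25, 27}

A ∪ B = {2, 9, 10, 22, 25, 27}


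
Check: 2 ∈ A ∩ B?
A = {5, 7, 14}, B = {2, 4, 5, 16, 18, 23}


A = {5, 7, 14}, B = {2, 4, 5, 16, 18, 23}
A ∩ B = elements in both A and B
A ∩ B = {5}
Checking if 2 ∈ A ∩ B
2 is not in A ∩ B → False

2 ∉ A ∩ B


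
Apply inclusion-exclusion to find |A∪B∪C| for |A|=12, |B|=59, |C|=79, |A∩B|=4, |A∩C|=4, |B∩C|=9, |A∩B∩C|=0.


|A∪B∪C| = |A|+|B|+|C| - |A∩B|-|A∩C|-|B∩C| + |A∩B∩C|
= 12+59+79 - 4-4-9 + 0
= 150 - 17 + 0
= 133

|A ∪ B ∪ C| = 133


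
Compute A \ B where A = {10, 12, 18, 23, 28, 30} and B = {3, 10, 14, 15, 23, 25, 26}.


A \ B = elements in A but not in B
A = {10, 12, 18, 23, 28, 30}
B = {3, 10, 14, 15, 23, 25, 26}
Remove from A any elements in B
A \ B = {12, 18, 28, 30}

A \ B = {12, 18, 28, 30}


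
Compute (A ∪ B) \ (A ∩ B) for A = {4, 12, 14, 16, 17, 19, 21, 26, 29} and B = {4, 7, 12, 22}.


A △ B = (A \ B) ∪ (B \ A) = elements in exactly one of A or B
A \ B = {14, 16, 17, 19, 21, 26, 29}
B \ A = {7, 22}
A △ B = {7, 14, 16, 17, 19, 21, 22, 26, 29}

A △ B = {7, 14, 16, 17, 19, 21, 22, 26, 29}


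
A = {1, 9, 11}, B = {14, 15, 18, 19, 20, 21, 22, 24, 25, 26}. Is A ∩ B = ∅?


Disjoint means A ∩ B = ∅.
A ∩ B = ∅
A ∩ B = ∅, so A and B are disjoint.

Yes, A and B are disjoint


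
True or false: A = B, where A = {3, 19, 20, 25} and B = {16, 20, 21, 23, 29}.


Two sets are equal iff they have exactly the same elements.
A = {3, 19, 20, 25}
B = {16, 20, 21, 23, 29}
Differences: {3, 16, 19, 21, 23, 25, 29}
A ≠ B

No, A ≠ B


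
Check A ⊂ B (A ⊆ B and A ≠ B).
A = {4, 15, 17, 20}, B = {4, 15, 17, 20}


A ⊂ B requires: A ⊆ B AND A ≠ B.
A ⊆ B? Yes
A = B? Yes
A = B, so A is not a PROPER subset.

No, A is not a proper subset of B


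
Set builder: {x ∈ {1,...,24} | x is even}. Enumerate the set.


Checking each candidate:
Condition: even numbers in {1,...,24}
Result = {2, 4, 6, 8, 10, 12, 14, 16, 18, 20, 22, 24}

{2, 4, 6, 8, 10, 12, 14, 16, 18, 20, 22, 24}


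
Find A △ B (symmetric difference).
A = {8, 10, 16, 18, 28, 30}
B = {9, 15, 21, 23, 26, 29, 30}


A △ B = (A \ B) ∪ (B \ A) = elements in exactly one of A or B
A \ B = {8, 10, 16, 18, 28}
B \ A = {9, 15, 21, 23, 26, 29}
A △ B = {8, 9, 10, 15, 16, 18, 21, 23, 26, 28, 29}

A △ B = {8, 9, 10, 15, 16, 18, 21, 23, 26, 28, 29}


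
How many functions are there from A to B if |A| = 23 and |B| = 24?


Each of |A| = 23 inputs maps to any of |B| = 24 outputs.
# functions = |B|^|A| = 24^23
= 55572324035428505185378394701824

Number of functions = 55572324035428505185378394701824


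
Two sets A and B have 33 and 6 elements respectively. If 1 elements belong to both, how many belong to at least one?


|A ∪ B| = |A| + |B| - |A ∩ B|
= 33 + 6 - 1
= 38

|A ∪ B| = 38


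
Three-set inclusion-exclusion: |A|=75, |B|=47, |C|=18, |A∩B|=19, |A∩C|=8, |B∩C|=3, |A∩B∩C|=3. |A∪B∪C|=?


|A∪B∪C| = |A|+|B|+|C| - |A∩B|-|A∩C|-|B∩C| + |A∩B∩C|
= 75+47+18 - 19-8-3 + 3
= 140 - 30 + 3
= 113

|A ∪ B ∪ C| = 113


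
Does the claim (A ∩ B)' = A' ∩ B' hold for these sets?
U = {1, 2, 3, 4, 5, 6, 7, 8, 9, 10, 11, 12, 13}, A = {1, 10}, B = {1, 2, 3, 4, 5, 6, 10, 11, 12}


LHS: A ∩ B = {1, 10}
(A ∩ B)' = U \ (A ∩ B) = {2, 3, 4, 5, 6, 7, 8, 9, 11, 12, 13}
A' = {2, 3, 4, 5, 6, 7, 8, 9, 11, 12, 13}, B' = {7, 8, 9, 13}
Claimed RHS: A' ∩ B' = {7, 8, 9, 13}
Identity is INVALID: LHS = {2, 3, 4, 5, 6, 7, 8, 9, 11, 12, 13} but the RHS claimed here equals {7, 8, 9, 13}. The correct form is (A ∩ B)' = A' ∪ B'.

Identity is invalid: (A ∩ B)' = {2, 3, 4, 5, 6, 7, 8, 9, 11, 12, 13} but A' ∩ B' = {7, 8, 9, 13}. The correct De Morgan law is (A ∩ B)' = A' ∪ B'.


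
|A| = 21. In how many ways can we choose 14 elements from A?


C(n,k) = n! / (k!(n-k)!)
C(21,14) = 21! / (14!7!)
= 116280

C(21,14) = 116280


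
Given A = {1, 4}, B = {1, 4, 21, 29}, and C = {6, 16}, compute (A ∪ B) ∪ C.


A ∪ B = {1, 4, 21, 29}
(A ∪ B) ∪ C = {1, 4, 6, 16, 21, 29}

A ∪ B ∪ C = {1, 4, 6, 16, 21, 29}


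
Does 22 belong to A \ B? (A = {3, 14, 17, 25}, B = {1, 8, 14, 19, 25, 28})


A = {3, 14, 17, 25}, B = {1, 8, 14, 19, 25, 28}
A \ B = elements in A but not in B
A \ B = {3, 17}
Checking if 22 ∈ A \ B
22 is not in A \ B → False

22 ∉ A \ B


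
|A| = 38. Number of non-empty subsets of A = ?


Total subsets = 2^n = 2^38 = 274877906944
Non-empty subsets exclude the empty set: 2^n - 1
= 274877906944 - 1
= 274877906943

Number of non-empty subsets = 274877906943


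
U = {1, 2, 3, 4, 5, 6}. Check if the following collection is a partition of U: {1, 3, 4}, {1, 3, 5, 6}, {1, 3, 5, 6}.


A partition requires: (1) non-empty parts, (2) pairwise disjoint, (3) union = U
Parts: {1, 3, 4}, {1, 3, 5, 6}, {1, 3, 5, 6}
Union of parts: {1, 3, 4, 5, 6}
U = {1, 2, 3, 4, 5, 6}
All non-empty? True
Pairwise disjoint? False
Covers U? False

No, not a valid partition


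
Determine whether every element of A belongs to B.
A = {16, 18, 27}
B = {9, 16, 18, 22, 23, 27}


A ⊆ B means every element of A is in B.
All elements of A are in B.
So A ⊆ B.

Yes, A ⊆ B


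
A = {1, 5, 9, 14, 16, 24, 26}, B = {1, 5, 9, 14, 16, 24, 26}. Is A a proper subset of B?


A ⊂ B requires: A ⊆ B AND A ≠ B.
A ⊆ B? Yes
A = B? Yes
A = B, so A is not a PROPER subset.

No, A is not a proper subset of B


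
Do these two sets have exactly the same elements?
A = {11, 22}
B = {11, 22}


Two sets are equal iff they have exactly the same elements.
A = {11, 22}
B = {11, 22}
Same elements → A = B

Yes, A = B


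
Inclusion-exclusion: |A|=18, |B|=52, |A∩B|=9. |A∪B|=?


|A ∪ B| = |A| + |B| - |A ∩ B|
= 18 + 52 - 9
= 61

|A ∪ B| = 61


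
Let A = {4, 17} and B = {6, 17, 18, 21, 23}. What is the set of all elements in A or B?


A ∪ B = all elements in A or B (or both)
A = {4, 17}
B = {6, 17, 18, 21, 23}
A ∪ B = {4, 6, 17, 18, 21, 23}

A ∪ B = {4, 6, 17, 18, 21, 23}


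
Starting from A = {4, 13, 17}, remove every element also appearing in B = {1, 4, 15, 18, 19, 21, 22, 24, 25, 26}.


A \ B = elements in A but not in B
A = {4, 13, 17}
B = {1, 4, 15, 18, 19, 21, 22, 24, 25, 26}
Remove from A any elements in B
A \ B = {13, 17}

A \ B = {13, 17}


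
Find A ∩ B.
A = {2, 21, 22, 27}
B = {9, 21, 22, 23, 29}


A ∩ B = elements in both A and B
A = {2, 21, 22, 27}
B = {9, 21, 22, 23, 29}
A ∩ B = {21, 22}

A ∩ B = {21, 22}


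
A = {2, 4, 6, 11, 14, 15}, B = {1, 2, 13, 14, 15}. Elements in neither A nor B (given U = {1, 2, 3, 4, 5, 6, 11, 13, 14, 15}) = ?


A = {2, 4, 6, 11, 14, 15}
B = {1, 2, 13, 14, 15}
Region: in neither A nor B (given U = {1, 2, 3, 4, 5, 6, 11, 13, 14, 15})
Elements: {3, 5}

Elements in neither A nor B (given U = {1, 2, 3, 4, 5, 6, 11, 13, 14, 15}): {3, 5}


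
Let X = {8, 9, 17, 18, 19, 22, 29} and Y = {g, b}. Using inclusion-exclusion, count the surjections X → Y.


n = |X| = 7, k = |Y| = 2. Surjections via inclusion-exclusion:
S(n,k) = Σ(-1)^i × C(k,i) × (k-i)^n, i=0 to k
i=0: (-1)^0×C(2,0)×2^7 = 128
i=1: (-1)^1×C(2,1)×1^7 = -2
i=2: (-1)^2×C(2,2)×0^7 = 0
Total = 126

Number of surjections = 126


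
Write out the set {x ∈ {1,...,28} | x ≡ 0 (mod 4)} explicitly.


Checking each candidate:
Condition: x in {1,...,28} with x ≡ 0 (mod 4)
Result = {4, 8, 12, 16, 20, 24, 28}

{4, 8, 12, 16, 20, 24, 28}


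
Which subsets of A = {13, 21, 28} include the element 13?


A subset of A contains 13 iff the remaining 2 elements form any subset of A \ {13}.
Count: 2^(n-1) = 2^2 = 4
Subsets containing 13: {13}, {13, 21}, {13, 28}, {13, 21, 28}

Subsets containing 13 (4 total): {13}, {13, 21}, {13, 28}, {13, 21, 28}


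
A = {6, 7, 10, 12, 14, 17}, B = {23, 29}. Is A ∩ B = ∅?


Disjoint means A ∩ B = ∅.
A ∩ B = ∅
A ∩ B = ∅, so A and B are disjoint.

Yes, A and B are disjoint


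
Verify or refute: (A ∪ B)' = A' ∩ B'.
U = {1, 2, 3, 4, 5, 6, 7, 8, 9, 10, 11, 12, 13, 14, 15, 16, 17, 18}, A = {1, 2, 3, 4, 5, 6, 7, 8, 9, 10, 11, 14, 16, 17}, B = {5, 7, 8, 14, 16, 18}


LHS: A ∪ B = {1, 2, 3, 4, 5, 6, 7, 8, 9, 10, 11, 14, 16, 17, 18}
(A ∪ B)' = U \ (A ∪ B) = {12, 13, 15}
A' = {12, 13, 15, 18}, B' = {1, 2, 3, 4, 6, 9, 10, 11, 12, 13, 15, 17}
Claimed RHS: A' ∩ B' = {12, 13, 15}
Identity is VALID: LHS = RHS = {12, 13, 15} ✓

Identity is valid. (A ∪ B)' = A' ∩ B' = {12, 13, 15}


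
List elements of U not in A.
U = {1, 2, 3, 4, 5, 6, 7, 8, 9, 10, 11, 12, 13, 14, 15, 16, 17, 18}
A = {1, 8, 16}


Aᶜ = U \ A = elements in U but not in A
U = {1, 2, 3, 4, 5, 6, 7, 8, 9, 10, 11, 12, 13, 14, 15, 16, 17, 18}
A = {1, 8, 16}
Aᶜ = {2, 3, 4, 5, 6, 7, 9, 10, 11, 12, 13, 14, 15, 17, 18}

Aᶜ = {2, 3, 4, 5, 6, 7, 9, 10, 11, 12, 13, 14, 15, 17, 18}


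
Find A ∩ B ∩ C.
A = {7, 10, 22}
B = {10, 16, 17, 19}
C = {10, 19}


A ∩ B = {10}
(A ∩ B) ∩ C = {10}

A ∩ B ∩ C = {10}


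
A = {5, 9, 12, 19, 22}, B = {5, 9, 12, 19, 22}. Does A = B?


Two sets are equal iff they have exactly the same elements.
A = {5, 9, 12, 19, 22}
B = {5, 9, 12, 19, 22}
Same elements → A = B

Yes, A = B


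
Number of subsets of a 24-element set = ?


Number of subsets = 2^n
= 2^24
= 16777216

|P(A)| = 16777216


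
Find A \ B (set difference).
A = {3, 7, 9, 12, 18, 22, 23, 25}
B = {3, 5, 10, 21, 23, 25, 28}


A \ B = elements in A but not in B
A = {3, 7, 9, 12, 18, 22, 23, 25}
B = {3, 5, 10, 21, 23, 25, 28}
Remove from A any elements in B
A \ B = {7, 9, 12, 18, 22}

A \ B = {7, 9, 12, 18, 22}


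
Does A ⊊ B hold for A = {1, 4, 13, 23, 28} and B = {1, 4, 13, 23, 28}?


A ⊂ B requires: A ⊆ B AND A ≠ B.
A ⊆ B? Yes
A = B? Yes
A = B, so A is not a PROPER subset.

No, A is not a proper subset of B


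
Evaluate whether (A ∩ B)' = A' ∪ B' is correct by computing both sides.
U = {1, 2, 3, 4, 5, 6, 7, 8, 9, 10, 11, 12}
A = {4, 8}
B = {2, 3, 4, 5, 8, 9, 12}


LHS: A ∩ B = {4, 8}
(A ∩ B)' = U \ (A ∩ B) = {1, 2, 3, 5, 6, 7, 9, 10, 11, 12}
A' = {1, 2, 3, 5, 6, 7, 9, 10, 11, 12}, B' = {1, 6, 7, 10, 11}
Claimed RHS: A' ∪ B' = {1, 2, 3, 5, 6, 7, 9, 10, 11, 12}
Identity is VALID: LHS = RHS = {1, 2, 3, 5, 6, 7, 9, 10, 11, 12} ✓

Identity is valid. (A ∩ B)' = A' ∪ B' = {1, 2, 3, 5, 6, 7, 9, 10, 11, 12}


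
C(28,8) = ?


C(n,k) = n! / (k!(n-k)!)
C(28,8) = 28! / (8!20!)
= 3108105

C(28,8) = 3108105


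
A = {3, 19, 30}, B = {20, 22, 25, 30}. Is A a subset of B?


A ⊆ B means every element of A is in B.
Elements in A not in B: {3, 19}
So A ⊄ B.

No, A ⊄ B


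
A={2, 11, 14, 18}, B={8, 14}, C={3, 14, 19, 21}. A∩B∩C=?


A ∩ B = {14}
(A ∩ B) ∩ C = {14}

A ∩ B ∩ C = {14}


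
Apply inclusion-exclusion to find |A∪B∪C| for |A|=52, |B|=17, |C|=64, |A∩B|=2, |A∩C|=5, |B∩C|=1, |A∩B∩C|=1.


|A∪B∪C| = |A|+|B|+|C| - |A∩B|-|A∩C|-|B∩C| + |A∩B∩C|
= 52+17+64 - 2-5-1 + 1
= 133 - 8 + 1
= 126

|A ∪ B ∪ C| = 126


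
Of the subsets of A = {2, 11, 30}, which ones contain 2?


A subset of A contains 2 iff the remaining 2 elements form any subset of A \ {2}.
Count: 2^(n-1) = 2^2 = 4
Subsets containing 2: {2}, {2, 11}, {2, 30}, {2, 11, 30}

Subsets containing 2 (4 total): {2}, {2, 11}, {2, 30}, {2, 11, 30}


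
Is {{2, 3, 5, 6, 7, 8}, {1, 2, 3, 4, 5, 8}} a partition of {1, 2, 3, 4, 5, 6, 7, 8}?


A partition requires: (1) non-empty parts, (2) pairwise disjoint, (3) union = U
Parts: {2, 3, 5, 6, 7, 8}, {1, 2, 3, 4, 5, 8}
Union of parts: {1, 2, 3, 4, 5, 6, 7, 8}
U = {1, 2, 3, 4, 5, 6, 7, 8}
All non-empty? True
Pairwise disjoint? False
Covers U? True

No, not a valid partition


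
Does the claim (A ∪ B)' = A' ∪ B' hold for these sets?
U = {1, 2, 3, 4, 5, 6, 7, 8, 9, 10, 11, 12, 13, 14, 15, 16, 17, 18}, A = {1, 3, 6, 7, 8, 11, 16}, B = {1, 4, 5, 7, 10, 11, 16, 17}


LHS: A ∪ B = {1, 3, 4, 5, 6, 7, 8, 10, 11, 16, 17}
(A ∪ B)' = U \ (A ∪ B) = {2, 9, 12, 13, 14, 15, 18}
A' = {2, 4, 5, 9, 10, 12, 13, 14, 15, 17, 18}, B' = {2, 3, 6, 8, 9, 12, 13, 14, 15, 18}
Claimed RHS: A' ∪ B' = {2, 3, 4, 5, 6, 8, 9, 10, 12, 13, 14, 15, 17, 18}
Identity is INVALID: LHS = {2, 9, 12, 13, 14, 15, 18} but the RHS claimed here equals {2, 3, 4, 5, 6, 8, 9, 10, 12, 13, 14, 15, 17, 18}. The correct form is (A ∪ B)' = A' ∩ B'.

Identity is invalid: (A ∪ B)' = {2, 9, 12, 13, 14, 15, 18} but A' ∪ B' = {2, 3, 4, 5, 6, 8, 9, 10, 12, 13, 14, 15, 17, 18}. The correct De Morgan law is (A ∪ B)' = A' ∩ B'.


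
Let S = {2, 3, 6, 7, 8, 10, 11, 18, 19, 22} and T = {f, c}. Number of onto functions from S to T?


n = |S| = 10, k = |T| = 2. Surjections via inclusion-exclusion:
S(n,k) = Σ(-1)^i × C(k,i) × (k-i)^n, i=0 to k
i=0: (-1)^0×C(2,0)×2^10 = 1024
i=1: (-1)^1×C(2,1)×1^10 = -2
i=2: (-1)^2×C(2,2)×0^10 = 0
Total = 1022

Number of surjections = 1022


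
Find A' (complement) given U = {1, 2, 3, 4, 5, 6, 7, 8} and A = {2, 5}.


Aᶜ = U \ A = elements in U but not in A
U = {1, 2, 3, 4, 5, 6, 7, 8}
A = {2, 5}
Aᶜ = {1, 3, 4, 6, 7, 8}

Aᶜ = {1, 3, 4, 6, 7, 8}


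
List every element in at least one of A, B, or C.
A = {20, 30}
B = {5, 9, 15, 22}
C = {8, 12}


A ∪ B = {5, 9, 15, 20, 22, 30}
(A ∪ B) ∪ C = {5, 8, 9, 12, 15, 20, 22, 30}

A ∪ B ∪ C = {5, 8, 9, 12, 15, 20, 22, 30}


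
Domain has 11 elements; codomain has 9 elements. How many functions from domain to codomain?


Each of |A| = 11 inputs maps to any of |B| = 9 outputs.
# functions = |B|^|A| = 9^11
= 31381059609

Number of functions = 31381059609


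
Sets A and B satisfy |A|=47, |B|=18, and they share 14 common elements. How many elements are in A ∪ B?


|A ∪ B| = |A| + |B| - |A ∩ B|
= 47 + 18 - 14
= 51

|A ∪ B| = 51


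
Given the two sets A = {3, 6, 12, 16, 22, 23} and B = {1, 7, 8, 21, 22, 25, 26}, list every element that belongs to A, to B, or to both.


A ∪ B = all elements in A or B (or both)
A = {3, 6, 12, 16, 22, 23}
B = {1, 7, 8, 21, 22, 25, 26}
A ∪ B = {1, 3, 6, 7, 8, 12, 16, 21, 22, 23, 25, 26}

A ∪ B = {1, 3, 6, 7, 8, 12, 16, 21, 22, 23, 25, 26}


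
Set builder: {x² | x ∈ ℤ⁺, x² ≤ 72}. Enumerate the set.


Checking each candidate:
Condition: positive perfect squares ≤ 72
Result = {1, 4, 9, 16, 25, 36, 49, 64}

{1, 4, 9, 16, 25, 36, 49, 64}


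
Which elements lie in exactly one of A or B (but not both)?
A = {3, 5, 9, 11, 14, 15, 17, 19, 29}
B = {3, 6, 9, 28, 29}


A △ B = (A \ B) ∪ (B \ A) = elements in exactly one of A or B
A \ B = {5, 11, 14, 15, 17, 19}
B \ A = {6, 28}
A △ B = {5, 6, 11, 14, 15, 17, 19, 28}

A △ B = {5, 6, 11, 14, 15, 17, 19, 28}


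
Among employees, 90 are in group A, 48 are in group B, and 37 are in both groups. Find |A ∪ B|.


|A ∪ B| = |A| + |B| - |A ∩ B|
= 90 + 48 - 37
= 101

|A ∪ B| = 101


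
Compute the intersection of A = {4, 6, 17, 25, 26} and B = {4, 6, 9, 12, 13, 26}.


A ∩ B = elements in both A and B
A = {4, 6, 17, 25, 26}
B = {4, 6, 9, 12, 13, 26}
A ∩ B = {4, 6, 26}

A ∩ B = {4, 6, 26}


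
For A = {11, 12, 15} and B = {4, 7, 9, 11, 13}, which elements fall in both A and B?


A = {11, 12, 15}
B = {4, 7, 9, 11, 13}
Region: in both A and B
Elements: {11}

Elements in both A and B: {11}


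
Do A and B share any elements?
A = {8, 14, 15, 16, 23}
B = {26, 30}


Disjoint means A ∩ B = ∅.
A ∩ B = ∅
A ∩ B = ∅, so A and B are disjoint.

No — A and B share no elements (A ∩ B = ∅), so they are disjoint


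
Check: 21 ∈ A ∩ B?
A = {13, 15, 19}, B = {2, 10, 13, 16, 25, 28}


A = {13, 15, 19}, B = {2, 10, 13, 16, 25, 28}
A ∩ B = elements in both A and B
A ∩ B = {13}
Checking if 21 ∈ A ∩ B
21 is not in A ∩ B → False

21 ∉ A ∩ B


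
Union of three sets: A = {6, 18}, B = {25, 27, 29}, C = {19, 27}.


A ∪ B = {6, 18, 25, 27, 29}
(A ∪ B) ∪ C = {6, 18, 19, 25, 27, 29}

A ∪ B ∪ C = {6, 18, 19, 25, 27, 29}


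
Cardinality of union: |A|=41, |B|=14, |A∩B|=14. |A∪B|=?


|A ∪ B| = |A| + |B| - |A ∩ B|
= 41 + 14 - 14
= 41

|A ∪ B| = 41


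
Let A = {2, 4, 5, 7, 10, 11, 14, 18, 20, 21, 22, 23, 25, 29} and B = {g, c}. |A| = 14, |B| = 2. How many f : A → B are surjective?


n = |A| = 14, k = |B| = 2. Surjections via inclusion-exclusion:
S(n,k) = Σ(-1)^i × C(k,i) × (k-i)^n, i=0 to k
i=0: (-1)^0×C(2,0)×2^14 = 16384
i=1: (-1)^1×C(2,1)×1^14 = -2
i=2: (-1)^2×C(2,2)×0^14 = 0
Total = 16382

Number of surjections = 16382


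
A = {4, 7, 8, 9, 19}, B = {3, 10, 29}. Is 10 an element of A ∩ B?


A = {4, 7, 8, 9, 19}, B = {3, 10, 29}
A ∩ B = elements in both A and B
A ∩ B = ∅
Checking if 10 ∈ A ∩ B
10 is not in A ∩ B → False

10 ∉ A ∩ B


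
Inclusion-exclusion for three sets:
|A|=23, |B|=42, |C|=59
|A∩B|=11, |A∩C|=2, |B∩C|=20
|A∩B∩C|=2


|A∪B∪C| = |A|+|B|+|C| - |A∩B|-|A∩C|-|B∩C| + |A∩B∩C|
= 23+42+59 - 11-2-20 + 2
= 124 - 33 + 2
= 93

|A ∪ B ∪ C| = 93


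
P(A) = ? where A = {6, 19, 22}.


|A| = 3, so |P(A)| = 2^3 = 8
Enumerate subsets by cardinality (0 to 3):
∅, {6}, {19}, {22}, {6, 19}, {6, 22}, {19, 22}, {6, 19, 22}

P(A) has 8 subsets: ∅, {6}, {19}, {22}, {6, 19}, {6, 22}, {19, 22}, {6, 19, 22}


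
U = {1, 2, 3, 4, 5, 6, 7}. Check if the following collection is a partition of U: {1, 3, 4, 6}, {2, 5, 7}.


A partition requires: (1) non-empty parts, (2) pairwise disjoint, (3) union = U
Parts: {1, 3, 4, 6}, {2, 5, 7}
Union of parts: {1, 2, 3, 4, 5, 6, 7}
U = {1, 2, 3, 4, 5, 6, 7}
All non-empty? True
Pairwise disjoint? True
Covers U? True

Yes, valid partition


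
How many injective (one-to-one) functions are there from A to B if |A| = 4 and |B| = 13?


An injection sends each of |A| = 4 inputs to a distinct output in B.
# injections = |B|·(|B|-1)·…·(|B|-|A|+1) = 13! / (13 - 4)!
= 13 × 12 × 11 × 10
= 17160

Number of injections = 17160


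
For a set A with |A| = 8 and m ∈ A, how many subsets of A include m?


Subsets of A containing m correspond to subsets of A \ {m}, which has 7 elements.
Count = 2^(n-1) = 2^7
= 128

Number of subsets containing m = 128


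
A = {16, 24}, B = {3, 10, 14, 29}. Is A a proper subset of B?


A ⊂ B requires: A ⊆ B AND A ≠ B.
A ⊆ B? No
A ⊄ B, so A is not a proper subset.

No, A is not a proper subset of B


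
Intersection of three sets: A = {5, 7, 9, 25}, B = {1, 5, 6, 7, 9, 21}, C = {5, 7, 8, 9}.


A ∩ B = {5, 7, 9}
(A ∩ B) ∩ C = {5, 7, 9}

A ∩ B ∩ C = {5, 7, 9}


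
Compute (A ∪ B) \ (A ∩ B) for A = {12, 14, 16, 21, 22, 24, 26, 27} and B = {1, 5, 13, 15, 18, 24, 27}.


A △ B = (A \ B) ∪ (B \ A) = elements in exactly one of A or B
A \ B = {12, 14, 16, 21, 22, 26}
B \ A = {1, 5, 13, 15, 18}
A △ B = {1, 5, 12, 13, 14, 15, 16, 18, 21, 22, 26}

A △ B = {1, 5, 12, 13, 14, 15, 16, 18, 21, 22, 26}


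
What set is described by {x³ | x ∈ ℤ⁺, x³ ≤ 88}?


Checking each candidate:
Condition: positive perfect cubes ≤ 88
Result = {1, 8, 27, 64}

{1, 8, 27, 64}


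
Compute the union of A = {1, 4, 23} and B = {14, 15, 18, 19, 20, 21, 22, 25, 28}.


A ∪ B = all elements in A or B (or both)
A = {1, 4, 23}
B = {14, 15, 18, 19, 20, 21, 22, 25, 28}
A ∪ B = {1, 4, 14, 15, 18, 19, 20, 21, 22, 23, 25, 28}

A ∪ B = {1, 4, 14, 15, 18, 19, 20, 21, 22, 23, 25, 28}


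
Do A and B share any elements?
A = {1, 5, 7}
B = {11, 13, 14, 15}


Disjoint means A ∩ B = ∅.
A ∩ B = ∅
A ∩ B = ∅, so A and B are disjoint.

No — A and B share no elements (A ∩ B = ∅), so they are disjoint


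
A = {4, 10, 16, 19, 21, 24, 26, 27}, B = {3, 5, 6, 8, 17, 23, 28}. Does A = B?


Two sets are equal iff they have exactly the same elements.
A = {4, 10, 16, 19, 21, 24, 26, 27}
B = {3, 5, 6, 8, 17, 23, 28}
Differences: {3, 4, 5, 6, 8, 10, 16, 17, 19, 21, 23, 24, 26, 27, 28}
A ≠ B

No, A ≠ B


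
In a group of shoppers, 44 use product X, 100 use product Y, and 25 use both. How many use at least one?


|A ∪ B| = |A| + |B| - |A ∩ B|
= 44 + 100 - 25
= 119

|A ∪ B| = 119


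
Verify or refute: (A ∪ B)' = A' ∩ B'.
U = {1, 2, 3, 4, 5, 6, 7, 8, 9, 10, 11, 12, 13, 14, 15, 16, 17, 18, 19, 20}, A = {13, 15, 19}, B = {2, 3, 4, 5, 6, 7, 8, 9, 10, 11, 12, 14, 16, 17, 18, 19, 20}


LHS: A ∪ B = {2, 3, 4, 5, 6, 7, 8, 9, 10, 11, 12, 13, 14, 15, 16, 17, 18, 19, 20}
(A ∪ B)' = U \ (A ∪ B) = {1}
A' = {1, 2, 3, 4, 5, 6, 7, 8, 9, 10, 11, 12, 14, 16, 17, 18, 20}, B' = {1, 13, 15}
Claimed RHS: A' ∩ B' = {1}
Identity is VALID: LHS = RHS = {1} ✓

Identity is valid. (A ∪ B)' = A' ∩ B' = {1}


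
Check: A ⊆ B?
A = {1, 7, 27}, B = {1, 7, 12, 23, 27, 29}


A ⊆ B means every element of A is in B.
All elements of A are in B.
So A ⊆ B.

Yes, A ⊆ B


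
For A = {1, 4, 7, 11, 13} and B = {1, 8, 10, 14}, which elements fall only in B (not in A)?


A = {1, 4, 7, 11, 13}
B = {1, 8, 10, 14}
Region: only in B (not in A)
Elements: {8, 10, 14}

Elements only in B (not in A): {8, 10, 14}


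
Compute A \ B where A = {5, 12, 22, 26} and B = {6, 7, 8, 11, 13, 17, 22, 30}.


A \ B = elements in A but not in B
A = {5, 12, 22, 26}
B = {6, 7, 8, 11, 13, 17, 22, 30}
Remove from A any elements in B
A \ B = {5, 12, 26}

A \ B = {5, 12, 26}


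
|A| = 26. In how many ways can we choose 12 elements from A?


C(n,k) = n! / (k!(n-k)!)
C(26,12) = 26! / (12!14!)
= 9657700

C(26,12) = 9657700


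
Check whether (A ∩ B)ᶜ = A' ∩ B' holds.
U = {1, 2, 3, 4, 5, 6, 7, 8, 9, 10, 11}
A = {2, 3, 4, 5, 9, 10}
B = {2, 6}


LHS: A ∩ B = {2}
(A ∩ B)' = U \ (A ∩ B) = {1, 3, 4, 5, 6, 7, 8, 9, 10, 11}
A' = {1, 6, 7, 8, 11}, B' = {1, 3, 4, 5, 7, 8, 9, 10, 11}
Claimed RHS: A' ∩ B' = {1, 7, 8, 11}
Identity is INVALID: LHS = {1, 3, 4, 5, 6, 7, 8, 9, 10, 11} but the RHS claimed here equals {1, 7, 8, 11}. The correct form is (A ∩ B)' = A' ∪ B'.

Identity is invalid: (A ∩ B)' = {1, 3, 4, 5, 6, 7, 8, 9, 10, 11} but A' ∩ B' = {1, 7, 8, 11}. The correct De Morgan law is (A ∩ B)' = A' ∪ B'.


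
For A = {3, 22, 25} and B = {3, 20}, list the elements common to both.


A ∩ B = elements in both A and B
A = {3, 22, 25}
B = {3, 20}
A ∩ B = {3}

A ∩ B = {3}


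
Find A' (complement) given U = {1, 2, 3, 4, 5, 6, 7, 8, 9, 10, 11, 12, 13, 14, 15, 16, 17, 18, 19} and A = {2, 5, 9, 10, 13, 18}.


Aᶜ = U \ A = elements in U but not in A
U = {1, 2, 3, 4, 5, 6, 7, 8, 9, 10, 11, 12, 13, 14, 15, 16, 17, 18, 19}
A = {2, 5, 9, 10, 13, 18}
Aᶜ = {1, 3, 4, 6, 7, 8, 11, 12, 14, 15, 16, 17, 19}

Aᶜ = {1, 3, 4, 6, 7, 8, 11, 12, 14, 15, 16, 17, 19}


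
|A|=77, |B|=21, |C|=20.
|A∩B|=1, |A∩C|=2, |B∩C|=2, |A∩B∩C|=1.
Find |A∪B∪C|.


|A∪B∪C| = |A|+|B|+|C| - |A∩B|-|A∩C|-|B∩C| + |A∩B∩C|
= 77+21+20 - 1-2-2 + 1
= 118 - 5 + 1
= 114

|A ∪ B ∪ C| = 114


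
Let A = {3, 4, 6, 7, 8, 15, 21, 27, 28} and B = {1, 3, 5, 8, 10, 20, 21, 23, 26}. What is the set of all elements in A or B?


A ∪ B = all elements in A or B (or both)
A = {3, 4, 6, 7, 8, 15, 21, 27, 28}
B = {1, 3, 5, 8, 10, 20, 21, 23, 26}
A ∪ B = {1, 3, 4, 5, 6, 7, 8, 10, 15, 20, 21, 23, 26, 27, 28}

A ∪ B = {1, 3, 4, 5, 6, 7, 8, 10, 15, 20, 21, 23, 26, 27, 28}


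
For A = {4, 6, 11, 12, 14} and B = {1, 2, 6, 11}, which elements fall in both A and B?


A = {4, 6, 11, 12, 14}
B = {1, 2, 6, 11}
Region: in both A and B
Elements: {6, 11}

Elements in both A and B: {6, 11}


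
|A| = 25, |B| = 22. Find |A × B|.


|A × B| = |A| × |B|
= 25 × 22
= 550

|A × B| = 550


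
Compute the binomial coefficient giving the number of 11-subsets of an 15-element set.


C(n,k) = n! / (k!(n-k)!)
C(15,11) = 15! / (11!4!)
= 1365

C(15,11) = 1365


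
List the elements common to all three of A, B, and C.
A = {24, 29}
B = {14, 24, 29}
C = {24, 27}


A ∩ B = {24, 29}
(A ∩ B) ∩ C = {24}

A ∩ B ∩ C = {24}


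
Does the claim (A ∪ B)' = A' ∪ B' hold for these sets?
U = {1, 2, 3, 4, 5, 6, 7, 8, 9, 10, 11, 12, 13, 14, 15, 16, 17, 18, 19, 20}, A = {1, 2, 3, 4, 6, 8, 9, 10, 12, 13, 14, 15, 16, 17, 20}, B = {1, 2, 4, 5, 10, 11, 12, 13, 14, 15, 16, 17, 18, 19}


LHS: A ∪ B = {1, 2, 3, 4, 5, 6, 8, 9, 10, 11, 12, 13, 14, 15, 16, 17, 18, 19, 20}
(A ∪ B)' = U \ (A ∪ B) = {7}
A' = {5, 7, 11, 18, 19}, B' = {3, 6, 7, 8, 9, 20}
Claimed RHS: A' ∪ B' = {3, 5, 6, 7, 8, 9, 11, 18, 19, 20}
Identity is INVALID: LHS = {7} but the RHS claimed here equals {3, 5, 6, 7, 8, 9, 11, 18, 19, 20}. The correct form is (A ∪ B)' = A' ∩ B'.

Identity is invalid: (A ∪ B)' = {7} but A' ∪ B' = {3, 5, 6, 7, 8, 9, 11, 18, 19, 20}. The correct De Morgan law is (A ∪ B)' = A' ∩ B'.


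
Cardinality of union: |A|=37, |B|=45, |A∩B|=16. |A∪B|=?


|A ∪ B| = |A| + |B| - |A ∩ B|
= 37 + 45 - 16
= 66

|A ∪ B| = 66


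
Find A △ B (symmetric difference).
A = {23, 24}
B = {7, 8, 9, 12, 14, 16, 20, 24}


A △ B = (A \ B) ∪ (B \ A) = elements in exactly one of A or B
A \ B = {23}
B \ A = {7, 8, 9, 12, 14, 16, 20}
A △ B = {7, 8, 9, 12, 14, 16, 20, 23}

A △ B = {7, 8, 9, 12, 14, 16, 20, 23}


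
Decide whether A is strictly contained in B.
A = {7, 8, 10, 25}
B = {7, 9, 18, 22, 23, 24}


A ⊂ B requires: A ⊆ B AND A ≠ B.
A ⊆ B? No
A ⊄ B, so A is not a proper subset.

No, A is not a proper subset of B


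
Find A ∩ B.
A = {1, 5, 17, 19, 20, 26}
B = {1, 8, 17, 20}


A ∩ B = elements in both A and B
A = {1, 5, 17, 19, 20, 26}
B = {1, 8, 17, 20}
A ∩ B = {1, 17, 20}

A ∩ B = {1, 17, 20}


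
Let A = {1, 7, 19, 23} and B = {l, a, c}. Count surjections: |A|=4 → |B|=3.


n = |A| = 4, k = |B| = 3. Surjections via inclusion-exclusion:
S(n,k) = Σ(-1)^i × C(k,i) × (k-i)^n, i=0 to k
i=0: (-1)^0×C(3,0)×3^4 = 81
i=1: (-1)^1×C(3,1)×2^4 = -48
i=2: (-1)^2×C(3,2)×1^4 = 3
i=3: (-1)^3×C(3,3)×0^4 = 0
Total = 36

Number of surjections = 36


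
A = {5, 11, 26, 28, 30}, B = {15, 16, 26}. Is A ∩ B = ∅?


Disjoint means A ∩ B = ∅.
A ∩ B = {26}
A ∩ B ≠ ∅, so A and B are NOT disjoint.

No, A and B are not disjoint (A ∩ B = {26})


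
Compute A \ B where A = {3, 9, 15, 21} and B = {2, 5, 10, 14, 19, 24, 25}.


A \ B = elements in A but not in B
A = {3, 9, 15, 21}
B = {2, 5, 10, 14, 19, 24, 25}
Remove from A any elements in B
A \ B = {3, 9, 15, 21}

A \ B = {3, 9, 15, 21}


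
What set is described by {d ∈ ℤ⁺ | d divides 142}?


Checking each candidate:
Condition: positive divisors of 142
Result = {1, 2, 71, 142}

{1, 2, 71, 142}


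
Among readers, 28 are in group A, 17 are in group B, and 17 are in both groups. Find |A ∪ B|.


|A ∪ B| = |A| + |B| - |A ∩ B|
= 28 + 17 - 17
= 28

|A ∪ B| = 28


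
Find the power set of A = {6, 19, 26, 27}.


|A| = 4, so |P(A)| = 2^4 = 16
Enumerate subsets by cardinality (0 to 4):
∅, {6}, {19}, {26}, {27}, {6, 19}, {6, 26}, {6, 27}, {19, 26}, {19, 27}, {26, 27}, {6, 19, 26}, {6, 19, 27}, {6, 26, 27}, {19, 26, 27}, {6, 19, 26, 27}

P(A) has 16 subsets: ∅, {6}, {19}, {26}, {27}, {6, 19}, {6, 26}, {6, 27}, {19, 26}, {19, 27}, {26, 27}, {6, 19, 26}, {6, 19, 27}, {6, 26, 27}, {19, 26, 27}, {6, 19, 26, 27}


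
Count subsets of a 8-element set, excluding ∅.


Total subsets = 2^n = 2^8 = 256
Non-empty subsets exclude the empty set: 2^n - 1
= 256 - 1
= 255

Number of non-empty subsets = 255


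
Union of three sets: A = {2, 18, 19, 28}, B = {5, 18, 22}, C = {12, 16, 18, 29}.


A ∪ B = {2, 5, 18, 19, 22, 28}
(A ∪ B) ∪ C = {2, 5, 12, 16, 18, 19, 22, 28, 29}

A ∪ B ∪ C = {2, 5, 12, 16, 18, 19, 22, 28, 29}


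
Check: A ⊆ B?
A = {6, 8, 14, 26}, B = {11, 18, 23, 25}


A ⊆ B means every element of A is in B.
Elements in A not in B: {6, 8, 14, 26}
So A ⊄ B.

No, A ⊄ B


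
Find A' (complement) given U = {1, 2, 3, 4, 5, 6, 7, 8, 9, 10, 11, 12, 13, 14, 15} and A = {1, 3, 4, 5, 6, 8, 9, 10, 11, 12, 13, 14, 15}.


Aᶜ = U \ A = elements in U but not in A
U = {1, 2, 3, 4, 5, 6, 7, 8, 9, 10, 11, 12, 13, 14, 15}
A = {1, 3, 4, 5, 6, 8, 9, 10, 11, 12, 13, 14, 15}
Aᶜ = {2, 7}

Aᶜ = {2, 7}


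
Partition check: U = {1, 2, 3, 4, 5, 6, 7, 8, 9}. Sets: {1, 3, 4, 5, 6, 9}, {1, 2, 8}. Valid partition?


A partition requires: (1) non-empty parts, (2) pairwise disjoint, (3) union = U
Parts: {1, 3, 4, 5, 6, 9}, {1, 2, 8}
Union of parts: {1, 2, 3, 4, 5, 6, 8, 9}
U = {1, 2, 3, 4, 5, 6, 7, 8, 9}
All non-empty? True
Pairwise disjoint? False
Covers U? False

No, not a valid partition


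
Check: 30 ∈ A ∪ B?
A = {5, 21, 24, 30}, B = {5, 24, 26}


A = {5, 21, 24, 30}, B = {5, 24, 26}
A ∪ B = all elements in A or B
A ∪ B = {5, 21, 24, 26, 30}
Checking if 30 ∈ A ∪ B
30 is in A ∪ B → True

30 ∈ A ∪ B


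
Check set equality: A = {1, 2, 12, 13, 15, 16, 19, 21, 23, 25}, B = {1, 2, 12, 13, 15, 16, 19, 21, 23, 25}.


Two sets are equal iff they have exactly the same elements.
A = {1, 2, 12, 13, 15, 16, 19, 21, 23, 25}
B = {1, 2, 12, 13, 15, 16, 19, 21, 23, 25}
Same elements → A = B

Yes, A = B


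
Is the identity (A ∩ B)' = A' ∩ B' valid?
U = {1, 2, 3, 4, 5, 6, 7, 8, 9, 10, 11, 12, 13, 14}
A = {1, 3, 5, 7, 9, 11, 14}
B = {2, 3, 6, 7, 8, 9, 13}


LHS: A ∩ B = {3, 7, 9}
(A ∩ B)' = U \ (A ∩ B) = {1, 2, 4, 5, 6, 8, 10, 11, 12, 13, 14}
A' = {2, 4, 6, 8, 10, 12, 13}, B' = {1, 4, 5, 10, 11, 12, 14}
Claimed RHS: A' ∩ B' = {4, 10, 12}
Identity is INVALID: LHS = {1, 2, 4, 5, 6, 8, 10, 11, 12, 13, 14} but the RHS claimed here equals {4, 10, 12}. The correct form is (A ∩ B)' = A' ∪ B'.

Identity is invalid: (A ∩ B)' = {1, 2, 4, 5, 6, 8, 10, 11, 12, 13, 14} but A' ∩ B' = {4, 10, 12}. The correct De Morgan law is (A ∩ B)' = A' ∪ B'.


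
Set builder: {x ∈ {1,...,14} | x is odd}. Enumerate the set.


Checking each candidate:
Condition: odd numbers in {1,...,14}
Result = {1, 3, 5, 7, 9, 11, 13}

{1, 3, 5, 7, 9, 11, 13}


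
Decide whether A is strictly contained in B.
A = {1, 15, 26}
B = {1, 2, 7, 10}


A ⊂ B requires: A ⊆ B AND A ≠ B.
A ⊆ B? No
A ⊄ B, so A is not a proper subset.

No, A is not a proper subset of B


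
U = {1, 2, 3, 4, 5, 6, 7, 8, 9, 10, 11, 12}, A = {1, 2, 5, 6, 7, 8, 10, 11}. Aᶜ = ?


Aᶜ = U \ A = elements in U but not in A
U = {1, 2, 3, 4, 5, 6, 7, 8, 9, 10, 11, 12}
A = {1, 2, 5, 6, 7, 8, 10, 11}
Aᶜ = {3, 4, 9, 12}

Aᶜ = {3, 4, 9, 12}


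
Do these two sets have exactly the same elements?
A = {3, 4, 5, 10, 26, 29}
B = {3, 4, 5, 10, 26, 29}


Two sets are equal iff they have exactly the same elements.
A = {3, 4, 5, 10, 26, 29}
B = {3, 4, 5, 10, 26, 29}
Same elements → A = B

Yes, A = B


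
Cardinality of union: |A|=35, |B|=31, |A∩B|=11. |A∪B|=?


|A ∪ B| = |A| + |B| - |A ∩ B|
= 35 + 31 - 11
= 55

|A ∪ B| = 55


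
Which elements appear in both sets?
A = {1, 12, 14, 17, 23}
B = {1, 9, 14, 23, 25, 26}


A ∩ B = elements in both A and B
A = {1, 12, 14, 17, 23}
B = {1, 9, 14, 23, 25, 26}
A ∩ B = {1, 14, 23}

A ∩ B = {1, 14, 23}


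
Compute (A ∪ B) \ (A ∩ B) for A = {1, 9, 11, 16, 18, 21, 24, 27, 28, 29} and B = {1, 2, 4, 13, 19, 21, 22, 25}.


A △ B = (A \ B) ∪ (B \ A) = elements in exactly one of A or B
A \ B = {9, 11, 16, 18, 24, 27, 28, 29}
B \ A = {2, 4, 13, 19, 22, 25}
A △ B = {2, 4, 9, 11, 13, 16, 18, 19, 22, 24, 25, 27, 28, 29}

A △ B = {2, 4, 9, 11, 13, 16, 18, 19, 22, 24, 25, 27, 28, 29}


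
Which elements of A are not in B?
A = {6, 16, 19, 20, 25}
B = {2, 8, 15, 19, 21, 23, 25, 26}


A \ B = elements in A but not in B
A = {6, 16, 19, 20, 25}
B = {2, 8, 15, 19, 21, 23, 25, 26}
Remove from A any elements in B
A \ B = {6, 16, 20}

A \ B = {6, 16, 20}


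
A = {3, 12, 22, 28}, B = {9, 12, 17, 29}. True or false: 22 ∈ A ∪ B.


A = {3, 12, 22, 28}, B = {9, 12, 17, 29}
A ∪ B = all elements in A or B
A ∪ B = {3, 9, 12, 17, 22, 28, 29}
Checking if 22 ∈ A ∪ B
22 is in A ∪ B → True

22 ∈ A ∪ B


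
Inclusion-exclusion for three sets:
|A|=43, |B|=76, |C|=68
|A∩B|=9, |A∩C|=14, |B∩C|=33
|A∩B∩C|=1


|A∪B∪C| = |A|+|B|+|C| - |A∩B|-|A∩C|-|B∩C| + |A∩B∩C|
= 43+76+68 - 9-14-33 + 1
= 187 - 56 + 1
= 132

|A ∪ B ∪ C| = 132


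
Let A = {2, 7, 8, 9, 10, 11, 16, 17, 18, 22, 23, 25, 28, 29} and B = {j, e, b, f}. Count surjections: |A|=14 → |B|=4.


n = |A| = 14, k = |B| = 4. Surjections via inclusion-exclusion:
S(n,k) = Σ(-1)^i × C(k,i) × (k-i)^n, i=0 to k
i=0: (-1)^0×C(4,0)×4^14 = 268435456
i=1: (-1)^1×C(4,1)×3^14 = -19131876
i=2: (-1)^2×C(4,2)×2^14 = 98304
i=3: (-1)^3×C(4,3)×1^14 = -4
i=4: (-1)^4×C(4,4)×0^14 = 0
Total = 249401880

Number of surjections = 249401880


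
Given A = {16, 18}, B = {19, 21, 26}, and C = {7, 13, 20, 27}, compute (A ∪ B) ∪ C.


A ∪ B = {16, 18, 19, 21, 26}
(A ∪ B) ∪ C = {7, 13, 16, 18, 19, 20, 21, 26, 27}

A ∪ B ∪ C = {7, 13, 16, 18, 19, 20, 21, 26, 27}


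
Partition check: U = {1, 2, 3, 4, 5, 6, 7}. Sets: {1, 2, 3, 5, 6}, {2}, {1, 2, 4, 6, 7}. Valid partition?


A partition requires: (1) non-empty parts, (2) pairwise disjoint, (3) union = U
Parts: {1, 2, 3, 5, 6}, {2}, {1, 2, 4, 6, 7}
Union of parts: {1, 2, 3, 4, 5, 6, 7}
U = {1, 2, 3, 4, 5, 6, 7}
All non-empty? True
Pairwise disjoint? False
Covers U? True

No, not a valid partition


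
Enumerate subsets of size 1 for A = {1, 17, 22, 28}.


|A| = 4, so A has C(4,1) = 4 subsets of size 1.
Enumerate by choosing 1 elements from A at a time:
{1}, {17}, {22}, {28}

1-element subsets (4 total): {1}, {17}, {22}, {28}


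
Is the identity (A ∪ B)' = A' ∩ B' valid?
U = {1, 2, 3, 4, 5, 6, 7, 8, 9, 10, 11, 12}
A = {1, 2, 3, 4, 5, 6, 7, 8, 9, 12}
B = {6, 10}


LHS: A ∪ B = {1, 2, 3, 4, 5, 6, 7, 8, 9, 10, 12}
(A ∪ B)' = U \ (A ∪ B) = {11}
A' = {10, 11}, B' = {1, 2, 3, 4, 5, 7, 8, 9, 11, 12}
Claimed RHS: A' ∩ B' = {11}
Identity is VALID: LHS = RHS = {11} ✓

Identity is valid. (A ∪ B)' = A' ∩ B' = {11}


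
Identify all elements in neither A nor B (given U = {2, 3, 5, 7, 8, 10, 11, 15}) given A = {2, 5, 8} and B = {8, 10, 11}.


A = {2, 5, 8}
B = {8, 10, 11}
Region: in neither A nor B (given U = {2, 3, 5, 7, 8, 10, 11, 15})
Elements: {3, 7, 15}

Elements in neither A nor B (given U = {2, 3, 5, 7, 8, 10, 11, 15}): {3, 7, 15}


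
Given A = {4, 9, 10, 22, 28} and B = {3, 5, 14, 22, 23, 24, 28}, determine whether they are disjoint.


Disjoint means A ∩ B = ∅.
A ∩ B = {22, 28}
A ∩ B ≠ ∅, so A and B are NOT disjoint.

No, A and B are not disjoint (A ∩ B = {22, 28})


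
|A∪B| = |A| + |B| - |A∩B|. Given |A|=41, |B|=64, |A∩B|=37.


|A ∪ B| = |A| + |B| - |A ∩ B|
= 41 + 64 - 37
= 68

|A ∪ B| = 68


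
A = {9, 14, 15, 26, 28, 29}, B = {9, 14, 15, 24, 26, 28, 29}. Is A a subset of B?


A ⊆ B means every element of A is in B.
All elements of A are in B.
So A ⊆ B.

Yes, A ⊆ B


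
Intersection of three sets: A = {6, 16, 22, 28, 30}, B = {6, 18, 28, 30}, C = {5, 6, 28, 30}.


A ∩ B = {6, 28, 30}
(A ∩ B) ∩ C = {6, 28, 30}

A ∩ B ∩ C = {6, 28, 30}


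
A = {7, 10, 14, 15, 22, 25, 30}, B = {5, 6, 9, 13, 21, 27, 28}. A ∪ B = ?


A ∪ B = all elements in A or B (or both)
A = {7, 10, 14, 15, 22, 25, 30}
B = {5, 6, 9, 13, 21, 27, 28}
A ∪ B = {5, 6, 7, 9, 10, 13, 14, 15, 21, 22, 25, 27, 28, 30}

A ∪ B = {5, 6, 7, 9, 10, 13, 14, 15, 21, 22, 25, 27, 28, 30}


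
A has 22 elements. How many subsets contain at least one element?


Total subsets = 2^n = 2^22 = 4194304
Non-empty subsets exclude the empty set: 2^n - 1
= 4194304 - 1
= 4194303

Number of non-empty subsets = 4194303


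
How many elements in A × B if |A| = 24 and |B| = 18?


|A × B| = |A| × |B|
= 24 × 18
= 432

|A × B| = 432


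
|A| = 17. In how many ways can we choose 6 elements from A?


C(n,k) = n! / (k!(n-k)!)
C(17,6) = 17! / (6!11!)
= 12376

C(17,6) = 12376


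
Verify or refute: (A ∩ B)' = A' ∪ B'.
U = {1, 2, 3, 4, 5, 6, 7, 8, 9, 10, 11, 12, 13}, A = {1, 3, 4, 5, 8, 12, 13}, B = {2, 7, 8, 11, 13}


LHS: A ∩ B = {8, 13}
(A ∩ B)' = U \ (A ∩ B) = {1, 2, 3, 4, 5, 6, 7, 9, 10, 11, 12}
A' = {2, 6, 7, 9, 10, 11}, B' = {1, 3, 4, 5, 6, 9, 10, 12}
Claimed RHS: A' ∪ B' = {1, 2, 3, 4, 5, 6, 7, 9, 10, 11, 12}
Identity is VALID: LHS = RHS = {1, 2, 3, 4, 5, 6, 7, 9, 10, 11, 12} ✓

Identity is valid. (A ∩ B)' = A' ∪ B' = {1, 2, 3, 4, 5, 6, 7, 9, 10, 11, 12}


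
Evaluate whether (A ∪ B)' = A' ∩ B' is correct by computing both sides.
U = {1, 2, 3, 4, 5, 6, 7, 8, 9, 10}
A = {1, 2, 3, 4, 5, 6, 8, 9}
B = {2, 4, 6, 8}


LHS: A ∪ B = {1, 2, 3, 4, 5, 6, 8, 9}
(A ∪ B)' = U \ (A ∪ B) = {7, 10}
A' = {7, 10}, B' = {1, 3, 5, 7, 9, 10}
Claimed RHS: A' ∩ B' = {7, 10}
Identity is VALID: LHS = RHS = {7, 10} ✓

Identity is valid. (A ∪ B)' = A' ∩ B' = {7, 10}


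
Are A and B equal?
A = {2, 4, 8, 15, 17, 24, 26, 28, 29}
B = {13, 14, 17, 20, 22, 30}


Two sets are equal iff they have exactly the same elements.
A = {2, 4, 8, 15, 17, 24, 26, 28, 29}
B = {13, 14, 17, 20, 22, 30}
Differences: {2, 4, 8, 13, 14, 15, 20, 22, 24, 26, 28, 29, 30}
A ≠ B

No, A ≠ B


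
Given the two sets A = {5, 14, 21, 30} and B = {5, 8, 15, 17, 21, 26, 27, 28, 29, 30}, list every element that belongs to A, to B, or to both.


A ∪ B = all elements in A or B (or both)
A = {5, 14, 21, 30}
B = {5, 8, 15, 17, 21, 26, 27, 28, 29, 30}
A ∪ B = {5, 8, 14, 15, 17, 21, 26, 27, 28, 29, 30}

A ∪ B = {5, 8, 14, 15, 17, 21, 26, 27, 28, 29, 30}


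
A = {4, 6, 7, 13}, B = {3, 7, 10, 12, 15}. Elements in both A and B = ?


A = {4, 6, 7, 13}
B = {3, 7, 10, 12, 15}
Region: in both A and B
Elements: {7}

Elements in both A and B: {7}


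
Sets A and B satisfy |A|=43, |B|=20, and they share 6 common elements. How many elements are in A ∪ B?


|A ∪ B| = |A| + |B| - |A ∩ B|
= 43 + 20 - 6
= 57

|A ∪ B| = 57


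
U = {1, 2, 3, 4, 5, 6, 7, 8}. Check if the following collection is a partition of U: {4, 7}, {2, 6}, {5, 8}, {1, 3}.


A partition requires: (1) non-empty parts, (2) pairwise disjoint, (3) union = U
Parts: {4, 7}, {2, 6}, {5, 8}, {1, 3}
Union of parts: {1, 2, 3, 4, 5, 6, 7, 8}
U = {1, 2, 3, 4, 5, 6, 7, 8}
All non-empty? True
Pairwise disjoint? True
Covers U? True

Yes, valid partition
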